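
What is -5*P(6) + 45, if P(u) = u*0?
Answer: 45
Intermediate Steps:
P(u) = 0
-5*P(6) + 45 = -5*0 + 45 = 0 + 45 = 45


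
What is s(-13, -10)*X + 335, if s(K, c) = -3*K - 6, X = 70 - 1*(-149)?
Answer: 7562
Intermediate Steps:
X = 219 (X = 70 + 149 = 219)
s(K, c) = -6 - 3*K
s(-13, -10)*X + 335 = (-6 - 3*(-13))*219 + 335 = (-6 + 39)*219 + 335 = 33*219 + 335 = 7227 + 335 = 7562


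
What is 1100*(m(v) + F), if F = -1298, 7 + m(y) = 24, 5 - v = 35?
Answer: -1409100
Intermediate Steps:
v = -30 (v = 5 - 1*35 = 5 - 35 = -30)
m(y) = 17 (m(y) = -7 + 24 = 17)
1100*(m(v) + F) = 1100*(17 - 1298) = 1100*(-1281) = -1409100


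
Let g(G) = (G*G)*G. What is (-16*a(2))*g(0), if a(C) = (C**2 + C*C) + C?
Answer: 0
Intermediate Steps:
g(G) = G**3 (g(G) = G**2*G = G**3)
a(C) = C + 2*C**2 (a(C) = (C**2 + C**2) + C = 2*C**2 + C = C + 2*C**2)
(-16*a(2))*g(0) = -32*(1 + 2*2)*0**3 = -32*(1 + 4)*0 = -32*5*0 = -16*10*0 = -160*0 = 0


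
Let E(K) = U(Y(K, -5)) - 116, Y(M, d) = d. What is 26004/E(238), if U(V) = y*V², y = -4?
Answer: -2167/18 ≈ -120.39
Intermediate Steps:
U(V) = -4*V²
E(K) = -216 (E(K) = -4*(-5)² - 116 = -4*25 - 116 = -100 - 116 = -216)
26004/E(238) = 26004/(-216) = 26004*(-1/216) = -2167/18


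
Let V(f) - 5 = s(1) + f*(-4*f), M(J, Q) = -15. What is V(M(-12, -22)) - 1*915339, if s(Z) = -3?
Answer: -916237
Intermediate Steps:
V(f) = 2 - 4*f² (V(f) = 5 + (-3 + f*(-4*f)) = 5 + (-3 - 4*f²) = 2 - 4*f²)
V(M(-12, -22)) - 1*915339 = (2 - 4*(-15)²) - 1*915339 = (2 - 4*225) - 915339 = (2 - 900) - 915339 = -898 - 915339 = -916237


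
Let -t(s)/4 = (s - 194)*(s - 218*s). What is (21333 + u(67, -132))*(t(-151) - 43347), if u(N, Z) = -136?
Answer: 957576870261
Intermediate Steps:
t(s) = 868*s*(-194 + s) (t(s) = -4*(s - 194)*(s - 218*s) = -4*(-194 + s)*(-217*s) = -(-868)*s*(-194 + s) = 868*s*(-194 + s))
(21333 + u(67, -132))*(t(-151) - 43347) = (21333 - 136)*(868*(-151)*(-194 - 151) - 43347) = 21197*(868*(-151)*(-345) - 43347) = 21197*(45218460 - 43347) = 21197*45175113 = 957576870261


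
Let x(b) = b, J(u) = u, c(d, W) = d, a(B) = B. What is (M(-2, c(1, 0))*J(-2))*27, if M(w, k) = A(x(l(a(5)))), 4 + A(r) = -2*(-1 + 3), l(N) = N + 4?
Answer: 432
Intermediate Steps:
l(N) = 4 + N
A(r) = -8 (A(r) = -4 - 2*(-1 + 3) = -4 - 2*2 = -4 - 4 = -8)
M(w, k) = -8
(M(-2, c(1, 0))*J(-2))*27 = -8*(-2)*27 = 16*27 = 432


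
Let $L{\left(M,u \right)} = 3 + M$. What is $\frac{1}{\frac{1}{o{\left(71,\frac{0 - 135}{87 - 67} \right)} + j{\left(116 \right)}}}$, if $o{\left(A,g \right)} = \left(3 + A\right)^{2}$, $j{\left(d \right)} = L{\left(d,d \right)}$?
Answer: $5595$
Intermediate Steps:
$j{\left(d \right)} = 3 + d$
$\frac{1}{\frac{1}{o{\left(71,\frac{0 - 135}{87 - 67} \right)} + j{\left(116 \right)}}} = \frac{1}{\frac{1}{\left(3 + 71\right)^{2} + \left(3 + 116\right)}} = \frac{1}{\frac{1}{74^{2} + 119}} = \frac{1}{\frac{1}{5476 + 119}} = \frac{1}{\frac{1}{5595}} = 5595$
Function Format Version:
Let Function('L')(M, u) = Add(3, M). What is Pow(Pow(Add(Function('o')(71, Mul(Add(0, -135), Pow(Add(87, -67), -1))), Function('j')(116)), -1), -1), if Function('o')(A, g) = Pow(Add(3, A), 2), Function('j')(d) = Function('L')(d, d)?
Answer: 5595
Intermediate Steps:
Function('j')(d) = Add(3, d)
Pow(Pow(Add(Function('o')(71, Mul(Add(0, -135), Pow(Add(87, -67), -1))), Function('j')(116)), -1), -1) = Pow(Pow(Add(Pow(Add(3, 71), 2), Add(3, 116)), -1), -1) = Pow(Pow(Add(Pow(74, 2), 119), -1), -1) = Pow(Pow(Add(5476, 119), -1), -1) = Pow(Pow(5595, -1), -1) = Pow(Rational(1, 5595), -1) = 5595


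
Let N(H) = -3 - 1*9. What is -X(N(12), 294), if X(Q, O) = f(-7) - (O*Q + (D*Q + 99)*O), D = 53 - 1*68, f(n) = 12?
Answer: 78486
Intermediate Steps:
N(H) = -12 (N(H) = -3 - 9 = -12)
D = -15 (D = 53 - 68 = -15)
X(Q, O) = 12 - O*Q - O*(99 - 15*Q) (X(Q, O) = 12 - (O*Q + (-15*Q + 99)*O) = 12 - (O*Q + (99 - 15*Q)*O) = 12 - (O*Q + O*(99 - 15*Q)) = 12 + (-O*Q - O*(99 - 15*Q)) = 12 - O*Q - O*(99 - 15*Q))
-X(N(12), 294) = -(12 - 99*294 + 14*294*(-12)) = -(12 - 29106 - 49392) = -1*(-78486) = 78486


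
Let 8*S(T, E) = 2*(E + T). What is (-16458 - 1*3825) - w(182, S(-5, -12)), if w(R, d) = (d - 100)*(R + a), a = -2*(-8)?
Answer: 717/2 ≈ 358.50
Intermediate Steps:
S(T, E) = E/4 + T/4 (S(T, E) = (2*(E + T))/8 = (2*E + 2*T)/8 = E/4 + T/4)
a = 16
w(R, d) = (-100 + d)*(16 + R) (w(R, d) = (d - 100)*(R + 16) = (-100 + d)*(16 + R))
(-16458 - 1*3825) - w(182, S(-5, -12)) = (-16458 - 1*3825) - (-1600 - 100*182 + 16*((¼)*(-12) + (¼)*(-5)) + 182*((¼)*(-12) + (¼)*(-5))) = (-16458 - 3825) - (-1600 - 18200 + 16*(-3 - 5/4) + 182*(-3 - 5/4)) = -20283 - (-1600 - 18200 + 16*(-17/4) + 182*(-17/4)) = -20283 - (-1600 - 18200 - 68 - 1547/2) = -20283 - 1*(-41283/2) = -20283 + 41283/2 = 717/2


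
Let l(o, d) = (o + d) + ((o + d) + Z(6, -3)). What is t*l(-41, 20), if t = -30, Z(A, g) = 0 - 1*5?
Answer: 1410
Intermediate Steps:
Z(A, g) = -5 (Z(A, g) = 0 - 5 = -5)
l(o, d) = -5 + 2*d + 2*o (l(o, d) = (o + d) + ((o + d) - 5) = (d + o) + ((d + o) - 5) = (d + o) + (-5 + d + o) = -5 + 2*d + 2*o)
t*l(-41, 20) = -30*(-5 + 2*20 + 2*(-41)) = -30*(-5 + 40 - 82) = -30*(-47) = 1410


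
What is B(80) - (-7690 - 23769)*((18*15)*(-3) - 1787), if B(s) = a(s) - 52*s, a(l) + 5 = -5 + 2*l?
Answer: -81703033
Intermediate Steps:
a(l) = -10 + 2*l (a(l) = -5 + (-5 + 2*l) = -10 + 2*l)
B(s) = -10 - 50*s (B(s) = (-10 + 2*s) - 52*s = -10 - 50*s)
B(80) - (-7690 - 23769)*((18*15)*(-3) - 1787) = (-10 - 50*80) - (-7690 - 23769)*((18*15)*(-3) - 1787) = (-10 - 4000) - (-31459)*(270*(-3) - 1787) = -4010 - (-31459)*(-810 - 1787) = -4010 - (-31459)*(-2597) = -4010 - 1*81699023 = -4010 - 81699023 = -81703033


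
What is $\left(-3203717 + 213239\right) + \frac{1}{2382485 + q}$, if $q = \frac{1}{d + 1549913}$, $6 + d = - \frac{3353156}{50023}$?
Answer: $- \frac{552366557918482326926439}{184708450595041948} \approx -2.9905 \cdot 10^{6}$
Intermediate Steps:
$d = - \frac{3653294}{50023}$ ($d = -6 - \frac{3353156}{50023} = - \frac{3653294}{50023} \approx -73.032$)
$q = \frac{50023}{77527644705}$ ($q = \frac{1}{- \frac{3653294}{50023} + 1549913} = \frac{1}{\frac{77527644705}{50023}} = \frac{50023}{77527644705} \approx 6.4523 \cdot 10^{-7}$)
$\left(-3203717 + 213239\right) + \frac{1}{2382485 + q} = \left(-3203717 + 213239\right) + \frac{1}{2382485 + \frac{50023}{77527644705}} = -2990478 + \frac{1}{\frac{184708450595041948}{77527644705}} = -2990478 + \frac{77527644705}{184708450595041948} = - \frac{552366557918482326926439}{184708450595041948}$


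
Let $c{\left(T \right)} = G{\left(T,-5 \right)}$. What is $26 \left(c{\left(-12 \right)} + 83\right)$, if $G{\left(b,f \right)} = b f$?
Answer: $3718$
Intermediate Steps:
$c{\left(T \right)} = - 5 T$ ($c{\left(T \right)} = T \left(-5\right) = - 5 T$)
$26 \left(c{\left(-12 \right)} + 83\right) = 26 \left(\left(-5\right) \left(-12\right) + 83\right) = 26 \left(60 + 83\right) = 26 \cdot 143 = 3718$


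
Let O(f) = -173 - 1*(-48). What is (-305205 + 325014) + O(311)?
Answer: 19684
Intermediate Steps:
O(f) = -125 (O(f) = -173 + 48 = -125)
(-305205 + 325014) + O(311) = (-305205 + 325014) - 125 = 19809 - 125 = 19684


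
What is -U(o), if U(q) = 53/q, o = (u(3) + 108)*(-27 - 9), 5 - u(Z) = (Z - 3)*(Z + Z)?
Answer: 53/4068 ≈ 0.013029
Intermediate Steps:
u(Z) = 5 - 2*Z*(-3 + Z) (u(Z) = 5 - (Z - 3)*(Z + Z) = 5 - (-3 + Z)*2*Z = 5 - 2*Z*(-3 + Z))
o = -4068 (o = ((5 - 2*3² + 6*3) + 108)*(-27 - 9) = ((5 - 2*9 + 18) + 108)*(-36) = ((5 - 18 + 18) + 108)*(-36) = (5 + 108)*(-36) = 113*(-36) = -4068)
-U(o) = -53/(-4068) = -53*(-1)/4068 = -1*(-53/4068) = 53/4068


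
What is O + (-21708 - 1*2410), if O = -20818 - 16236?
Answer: -61172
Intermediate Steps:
O = -37054
O + (-21708 - 1*2410) = -37054 + (-21708 - 1*2410) = -37054 + (-21708 - 2410) = -37054 - 24118 = -61172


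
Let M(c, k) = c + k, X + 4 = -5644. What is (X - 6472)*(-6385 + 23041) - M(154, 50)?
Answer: -201870924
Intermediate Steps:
X = -5648 (X = -4 - 5644 = -5648)
(X - 6472)*(-6385 + 23041) - M(154, 50) = (-5648 - 6472)*(-6385 + 23041) - (154 + 50) = -12120*16656 - 1*204 = -201870720 - 204 = -201870924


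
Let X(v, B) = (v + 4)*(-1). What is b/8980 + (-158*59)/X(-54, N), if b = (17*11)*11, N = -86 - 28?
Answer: -8360871/44900 ≈ -186.21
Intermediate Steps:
N = -114
X(v, B) = -4 - v (X(v, B) = (4 + v)*(-1) = -4 - v)
b = 2057 (b = 187*11 = 2057)
b/8980 + (-158*59)/X(-54, N) = 2057/8980 + (-158*59)/(-4 - 1*(-54)) = 2057*(1/8980) - 9322/(-4 + 54) = 2057/8980 - 9322/50 = 2057/8980 - 9322*1/50 = 2057/8980 - 4661/25 = -8360871/44900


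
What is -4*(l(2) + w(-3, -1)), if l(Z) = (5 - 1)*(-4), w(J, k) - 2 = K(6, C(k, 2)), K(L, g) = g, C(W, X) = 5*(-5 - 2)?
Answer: 196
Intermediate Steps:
C(W, X) = -35 (C(W, X) = 5*(-7) = -35)
w(J, k) = -33 (w(J, k) = 2 - 35 = -33)
l(Z) = -16 (l(Z) = 4*(-4) = -16)
-4*(l(2) + w(-3, -1)) = -4*(-16 - 33) = -4*(-49) = 196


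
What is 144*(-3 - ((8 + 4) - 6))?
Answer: -1296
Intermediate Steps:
144*(-3 - ((8 + 4) - 6)) = 144*(-3 - (12 - 6)) = 144*(-3 - 1*6) = 144*(-3 - 6) = 144*(-9) = -1296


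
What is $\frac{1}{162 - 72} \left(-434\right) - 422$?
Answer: $- \frac{19207}{45} \approx -426.82$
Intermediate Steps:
$\frac{1}{162 - 72} \left(-434\right) - 422 = \frac{1}{90} \left(-434\right) - 422 = - \frac{217}{45} - 422 = - \frac{19207}{45}$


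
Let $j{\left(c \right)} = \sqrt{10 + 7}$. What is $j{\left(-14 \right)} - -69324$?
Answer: $69324 + \sqrt{17} \approx 69328.0$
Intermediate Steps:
$j{\left(c \right)} = \sqrt{17}$
$j{\left(-14 \right)} - -69324 = \sqrt{17} - -69324 = \sqrt{17} + 69324 = 69324 + \sqrt{17}$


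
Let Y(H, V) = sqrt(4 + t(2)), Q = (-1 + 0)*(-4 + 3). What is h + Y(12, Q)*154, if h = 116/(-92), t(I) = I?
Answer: -29/23 + 154*sqrt(6) ≈ 375.96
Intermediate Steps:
h = -29/23 (h = 116*(-1/92) = -29/23 ≈ -1.2609)
Q = 1 (Q = -1*(-1) = 1)
Y(H, V) = sqrt(6) (Y(H, V) = sqrt(4 + 2) = sqrt(6))
h + Y(12, Q)*154 = -29/23 + sqrt(6)*154 = -29/23 + 154*sqrt(6)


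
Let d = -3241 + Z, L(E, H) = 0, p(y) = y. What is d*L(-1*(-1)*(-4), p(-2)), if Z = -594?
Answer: 0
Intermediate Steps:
d = -3835 (d = -3241 - 594 = -3835)
d*L(-1*(-1)*(-4), p(-2)) = -3835*0 = 0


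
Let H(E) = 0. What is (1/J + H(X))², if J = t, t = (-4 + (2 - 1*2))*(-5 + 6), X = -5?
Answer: 1/16 ≈ 0.062500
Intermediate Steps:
t = -4 (t = (-4 + (2 - 2))*1 = (-4 + 0)*1 = -4*1 = -4)
J = -4
(1/J + H(X))² = (1/(-4) + 0)² = (-¼ + 0)² = (-¼)² = 1/16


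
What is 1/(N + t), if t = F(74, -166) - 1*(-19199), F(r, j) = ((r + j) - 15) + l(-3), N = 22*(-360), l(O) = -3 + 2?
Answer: 1/11171 ≈ 8.9517e-5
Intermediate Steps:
l(O) = -1
N = -7920
F(r, j) = -16 + j + r (F(r, j) = ((r + j) - 15) - 1 = ((j + r) - 15) - 1 = (-15 + j + r) - 1 = -16 + j + r)
t = 19091 (t = (-16 - 166 + 74) - 1*(-19199) = -108 + 19199 = 19091)
1/(N + t) = 1/(-7920 + 19091) = 1/11171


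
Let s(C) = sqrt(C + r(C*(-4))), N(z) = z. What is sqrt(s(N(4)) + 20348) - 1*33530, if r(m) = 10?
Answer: -33530 + sqrt(20348 + sqrt(14)) ≈ -33387.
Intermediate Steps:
s(C) = sqrt(10 + C) (s(C) = sqrt(C + 10) = sqrt(10 + C))
sqrt(s(N(4)) + 20348) - 1*33530 = sqrt(sqrt(10 + 4) + 20348) - 1*33530 = sqrt(sqrt(14) + 20348) - 33530 = sqrt(20348 + sqrt(14)) - 33530 = -33530 + sqrt(20348 + sqrt(14))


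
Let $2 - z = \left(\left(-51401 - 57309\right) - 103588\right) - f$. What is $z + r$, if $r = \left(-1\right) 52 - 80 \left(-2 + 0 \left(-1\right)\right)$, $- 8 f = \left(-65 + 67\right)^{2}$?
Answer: $\frac{424815}{2} \approx 2.1241 \cdot 10^{5}$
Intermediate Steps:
$f = - \frac{1}{2}$ ($f = - \frac{\left(-65 + 67\right)^{2}}{8} = - \frac{2^{2}}{8} = \left(- \frac{1}{8}\right) 4 = - \frac{1}{2} \approx -0.5$)
$z = \frac{424599}{2}$ ($z = 2 - \left(\left(\left(-51401 - 57309\right) - 103588\right) - - \frac{1}{2}\right) = 2 - \left(\left(\left(-51401 - 57309\right) - 103588\right) + \frac{1}{2}\right) = 2 - \left(\left(-108710 - 103588\right) + \frac{1}{2}\right) = 2 - \left(-212298 + \frac{1}{2}\right) = 2 - - \frac{424595}{2} = 2 + \frac{424595}{2} = \frac{424599}{2} \approx 2.123 \cdot 10^{5}$)
$r = 108$ ($r = -52 - 80 \left(-2 + 0\right) = -52 - -160 = -52 + 160 = 108$)
$z + r = \frac{424599}{2} + 108 = \frac{424815}{2}$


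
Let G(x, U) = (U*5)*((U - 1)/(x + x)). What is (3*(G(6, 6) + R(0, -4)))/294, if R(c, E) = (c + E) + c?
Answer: 17/196 ≈ 0.086735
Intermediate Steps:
R(c, E) = E + 2*c (R(c, E) = (E + c) + c = E + 2*c)
G(x, U) = 5*U*(-1 + U)/(2*x) (G(x, U) = (5*U)*((-1 + U)/((2*x))) = (5*U)*((-1 + U)*(1/(2*x))) = (5*U)*((-1 + U)/(2*x)) = 5*U*(-1 + U)/(2*x))
(3*(G(6, 6) + R(0, -4)))/294 = (3*((5/2)*6*(-1 + 6)/6 + (-4 + 2*0)))/294 = (3*((5/2)*6*(1/6)*5 + (-4 + 0)))*(1/294) = (3*(25/2 - 4))*(1/294) = (3*(17/2))*(1/294) = (51/2)*(1/294) = 17/196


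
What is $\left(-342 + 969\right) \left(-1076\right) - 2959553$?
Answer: $-3634205$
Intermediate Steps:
$\left(-342 + 969\right) \left(-1076\right) - 2959553 = 627 \left(-1076\right) - 2959553 = -674652 - 2959553 = -3634205$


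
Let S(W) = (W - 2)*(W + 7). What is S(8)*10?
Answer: 900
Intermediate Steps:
S(W) = (-2 + W)*(7 + W)
S(8)*10 = (-14 + 8**2 + 5*8)*10 = (-14 + 64 + 40)*10 = 90*10 = 900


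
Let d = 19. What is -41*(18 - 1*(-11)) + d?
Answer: -1170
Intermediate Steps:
-41*(18 - 1*(-11)) + d = -41*(18 - 1*(-11)) + 19 = -41*(18 + 11) + 19 = -41*29 + 19 = -1189 + 19 = -1170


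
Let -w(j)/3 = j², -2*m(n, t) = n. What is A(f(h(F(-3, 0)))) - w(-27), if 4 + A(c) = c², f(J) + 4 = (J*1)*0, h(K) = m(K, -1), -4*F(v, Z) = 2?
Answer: 2199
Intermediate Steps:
m(n, t) = -n/2
F(v, Z) = -½ (F(v, Z) = -¼*2 = -½)
h(K) = -K/2
w(j) = -3*j²
f(J) = -4 (f(J) = -4 + (J*1)*0 = -4 + J*0 = -4 + 0 = -4)
A(c) = -4 + c²
A(f(h(F(-3, 0)))) - w(-27) = (-4 + (-4)²) - (-3)*(-27)² = (-4 + 16) - (-3)*729 = 12 - 1*(-2187) = 12 + 2187 = 2199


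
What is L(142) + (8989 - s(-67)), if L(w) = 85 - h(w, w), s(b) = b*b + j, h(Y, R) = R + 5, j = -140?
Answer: 4578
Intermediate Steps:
h(Y, R) = 5 + R
s(b) = -140 + b² (s(b) = b*b - 140 = b² - 140 = -140 + b²)
L(w) = 80 - w (L(w) = 85 - (5 + w) = 85 + (-5 - w) = 80 - w)
L(142) + (8989 - s(-67)) = (80 - 1*142) + (8989 - (-140 + (-67)²)) = (80 - 142) + (8989 - (-140 + 4489)) = -62 + (8989 - 1*4349) = -62 + (8989 - 4349) = -62 + 4640 = 4578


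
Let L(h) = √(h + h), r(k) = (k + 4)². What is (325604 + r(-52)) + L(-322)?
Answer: 327908 + 2*I*√161 ≈ 3.2791e+5 + 25.377*I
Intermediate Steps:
r(k) = (4 + k)²
L(h) = √2*√h (L(h) = √(2*h) = √2*√h)
(325604 + r(-52)) + L(-322) = (325604 + (4 - 52)²) + √2*√(-322) = (325604 + (-48)²) + √2*(I*√322) = (325604 + 2304) + 2*I*√161 = 327908 + 2*I*√161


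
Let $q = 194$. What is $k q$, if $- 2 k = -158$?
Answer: $15326$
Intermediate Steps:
$k = 79$ ($k = \left(- \frac{1}{2}\right) \left(-158\right) = 79$)
$k q = 79 \cdot 194 = 15326$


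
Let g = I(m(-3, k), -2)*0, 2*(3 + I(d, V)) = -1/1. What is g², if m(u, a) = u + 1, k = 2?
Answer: 0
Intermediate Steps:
m(u, a) = 1 + u
I(d, V) = -7/2 (I(d, V) = -3 + (-1/1)/2 = -3 + (-1*1)/2 = -3 + (½)*(-1) = -3 - ½ = -7/2)
g = 0 (g = -7/2*0 = 0)
g² = 0² = 0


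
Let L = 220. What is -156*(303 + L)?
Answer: -81588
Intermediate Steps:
-156*(303 + L) = -156*(303 + 220) = -156*523 = -81588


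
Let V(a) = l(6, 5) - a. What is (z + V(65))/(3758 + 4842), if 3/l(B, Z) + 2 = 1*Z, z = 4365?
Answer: 4301/8600 ≈ 0.50012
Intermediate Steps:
l(B, Z) = 3/(-2 + Z) (l(B, Z) = 3/(-2 + 1*Z) = 3/(-2 + Z))
V(a) = 1 - a (V(a) = 3/(-2 + 5) - a = 3/3 - a = 3*(⅓) - a = 1 - a)
(z + V(65))/(3758 + 4842) = (4365 + (1 - 1*65))/(3758 + 4842) = (4365 + (1 - 65))/8600 = (4365 - 64)*(1/8600) = 4301*(1/8600) = 4301/8600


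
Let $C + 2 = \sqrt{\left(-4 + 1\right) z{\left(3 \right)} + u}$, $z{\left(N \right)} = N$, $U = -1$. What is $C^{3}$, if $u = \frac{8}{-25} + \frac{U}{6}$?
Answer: $\frac{1223}{25} + \frac{377 i \sqrt{8538}}{4500} \approx 48.92 + 7.7412 i$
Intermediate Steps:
$u = - \frac{73}{150}$ ($u = \frac{8}{-25} - \frac{1}{6} = 8 \left(- \frac{1}{25}\right) - \frac{1}{6} = - \frac{8}{25} - \frac{1}{6} = - \frac{73}{150} \approx -0.48667$)
$C = -2 + \frac{i \sqrt{8538}}{30}$ ($C = -2 + \sqrt{\left(-4 + 1\right) 3 - \frac{73}{150}} = -2 + \sqrt{\left(-3\right) 3 - \frac{73}{150}} = -2 + \sqrt{-9 - \frac{73}{150}} = -2 + \sqrt{- \frac{1423}{150}} = -2 + \frac{i \sqrt{8538}}{30} \approx -2.0 + 3.08 i$)
$C^{3} = \left(-2 + \frac{i \sqrt{8538}}{30}\right)^{3}$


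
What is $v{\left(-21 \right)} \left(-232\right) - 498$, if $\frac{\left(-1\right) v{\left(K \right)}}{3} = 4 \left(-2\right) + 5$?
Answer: $-2586$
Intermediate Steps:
$v{\left(K \right)} = 9$ ($v{\left(K \right)} = - 3 \left(4 \left(-2\right) + 5\right) = - 3 \left(-8 + 5\right) = \left(-3\right) \left(-3\right) = 9$)
$v{\left(-21 \right)} \left(-232\right) - 498 = 9 \left(-232\right) - 498 = -2088 - 498 = -2586$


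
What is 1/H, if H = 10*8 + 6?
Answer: 1/86 ≈ 0.011628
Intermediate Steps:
H = 86 (H = 80 + 6 = 86)
1/H = 1/86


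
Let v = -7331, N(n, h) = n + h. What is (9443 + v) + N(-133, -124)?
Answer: 1855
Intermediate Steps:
N(n, h) = h + n
(9443 + v) + N(-133, -124) = (9443 - 7331) + (-124 - 133) = 2112 - 257 = 1855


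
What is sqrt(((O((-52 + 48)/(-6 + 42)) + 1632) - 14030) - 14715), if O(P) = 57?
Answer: 4*I*sqrt(1691) ≈ 164.49*I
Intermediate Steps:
sqrt(((O((-52 + 48)/(-6 + 42)) + 1632) - 14030) - 14715) = sqrt(((57 + 1632) - 14030) - 14715) = sqrt((1689 - 14030) - 14715) = sqrt(-12341 - 14715) = sqrt(-27056) = 4*I*sqrt(1691)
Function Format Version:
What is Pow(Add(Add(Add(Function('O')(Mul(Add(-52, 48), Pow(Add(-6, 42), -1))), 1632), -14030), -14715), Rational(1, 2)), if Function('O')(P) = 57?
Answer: Mul(4, I, Pow(1691, Rational(1, 2))) ≈ Mul(164.49, I)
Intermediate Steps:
Pow(Add(Add(Add(Function('O')(Mul(Add(-52, 48), Pow(Add(-6, 42), -1))), 1632), -14030), -14715), Rational(1, 2)) = Pow(Add(Add(Add(57, 1632), -14030), -14715), Rational(1, 2)) = Pow(Add(Add(1689, -14030), -14715), Rational(1, 2)) = Pow(Add(-12341, -14715), Rational(1, 2)) = Pow(-27056, Rational(1, 2)) = Mul(4, I, Pow(1691, Rational(1, 2)))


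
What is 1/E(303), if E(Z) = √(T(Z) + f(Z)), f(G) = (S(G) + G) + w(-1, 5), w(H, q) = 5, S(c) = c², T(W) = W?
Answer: √23105/46210 ≈ 0.0032894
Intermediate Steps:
f(G) = 5 + G + G² (f(G) = (G² + G) + 5 = (G + G²) + 5 = 5 + G + G²)
E(Z) = √(5 + Z² + 2*Z) (E(Z) = √(Z + (5 + Z + Z²)) = √(5 + Z² + 2*Z))
1/E(303) = 1/(√(5 + 303² + 2*303)) = 1/(√(5 + 91809 + 606)) = 1/(√92420) = 1/(2*√23105) = √23105/46210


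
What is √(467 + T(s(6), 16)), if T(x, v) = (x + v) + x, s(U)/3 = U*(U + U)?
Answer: √915 ≈ 30.249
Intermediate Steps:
s(U) = 6*U² (s(U) = 3*(U*(U + U)) = 3*(U*(2*U)) = 3*(2*U²) = 6*U²)
T(x, v) = v + 2*x (T(x, v) = (v + x) + x = v + 2*x)
√(467 + T(s(6), 16)) = √(467 + (16 + 2*(6*6²))) = √(467 + (16 + 2*(6*36))) = √(467 + (16 + 2*216)) = √(467 + (16 + 432)) = √(467 + 448) = √915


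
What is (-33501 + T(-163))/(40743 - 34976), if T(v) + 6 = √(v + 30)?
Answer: -459/79 + I*√133/5767 ≈ -5.8101 + 0.0019998*I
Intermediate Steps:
T(v) = -6 + √(30 + v) (T(v) = -6 + √(v + 30) = -6 + √(30 + v))
(-33501 + T(-163))/(40743 - 34976) = (-33501 + (-6 + √(30 - 163)))/(40743 - 34976) = (-33501 + (-6 + √(-133)))/5767 = (-33501 + (-6 + I*√133))*(1/5767) = (-33507 + I*√133)*(1/5767) = -459/79 + I*√133/5767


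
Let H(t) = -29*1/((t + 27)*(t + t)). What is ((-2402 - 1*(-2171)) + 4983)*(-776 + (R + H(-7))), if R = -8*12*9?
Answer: -272747574/35 ≈ -7.7928e+6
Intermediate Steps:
H(t) = -29/(2*t*(27 + t)) (H(t) = -29*1/(2*t*(27 + t)) = -29/(2*t*(27 + t)))
R = -864 (R = -96*9 = -864)
((-2402 - 1*(-2171)) + 4983)*(-776 + (R + H(-7))) = ((-2402 - 1*(-2171)) + 4983)*(-776 + (-864 - 29/2/(-7*(27 - 7)))) = ((-2402 + 2171) + 4983)*(-776 + (-864 - 29/2*(-⅐)/20)) = (-231 + 4983)*(-776 + (-864 - 29/2*(-⅐)*1/20)) = 4752*(-776 + (-864 + 29/280)) = 4752*(-776 - 241891/280) = 4752*(-459171/280) = -272747574/35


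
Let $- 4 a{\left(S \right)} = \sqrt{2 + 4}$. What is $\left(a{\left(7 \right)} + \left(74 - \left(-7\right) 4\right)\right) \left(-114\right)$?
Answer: $-11628 + \frac{57 \sqrt{6}}{2} \approx -11558.0$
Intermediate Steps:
$a{\left(S \right)} = - \frac{\sqrt{6}}{4}$ ($a{\left(S \right)} = - \frac{\sqrt{2 + 4}}{4} = - \frac{\sqrt{6}}{4}$)
$\left(a{\left(7 \right)} + \left(74 - \left(-7\right) 4\right)\right) \left(-114\right) = \left(- \frac{\sqrt{6}}{4} + \left(74 - \left(-7\right) 4\right)\right) \left(-114\right) = \left(- \frac{\sqrt{6}}{4} + \left(74 - -28\right)\right) \left(-114\right) = \left(- \frac{\sqrt{6}}{4} + \left(74 + 28\right)\right) \left(-114\right) = \left(- \frac{\sqrt{6}}{4} + 102\right) \left(-114\right) = \left(102 - \frac{\sqrt{6}}{4}\right) \left(-114\right) = -11628 + \frac{57 \sqrt{6}}{2}$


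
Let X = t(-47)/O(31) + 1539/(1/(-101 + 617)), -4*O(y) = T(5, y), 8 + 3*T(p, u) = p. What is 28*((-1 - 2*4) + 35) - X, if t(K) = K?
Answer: -793208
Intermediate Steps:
T(p, u) = -8/3 + p/3
O(y) = ¼ (O(y) = -(-8/3 + (⅓)*5)/4 = -(-8/3 + 5/3)/4 = -¼*(-1) = ¼)
X = 793936 (X = -47/¼ + 1539/(1/(-101 + 617)) = -47*4 + 1539/(1/516) = -188 + 1539/(1/516) = -188 + 1539*516 = -188 + 794124 = 793936)
28*((-1 - 2*4) + 35) - X = 28*((-1 - 2*4) + 35) - 1*793936 = 28*((-1 - 8) + 35) - 793936 = 28*(-9 + 35) - 793936 = 28*26 - 793936 = 728 - 793936 = -793208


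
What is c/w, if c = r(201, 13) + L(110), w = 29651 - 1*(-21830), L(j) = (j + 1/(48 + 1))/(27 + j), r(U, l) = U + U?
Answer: 2704017/345591953 ≈ 0.0078243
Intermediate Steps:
r(U, l) = 2*U
L(j) = (1/49 + j)/(27 + j) (L(j) = (j + 1/49)/(27 + j) = (1/49 + j)/(27 + j))
w = 51481 (w = 29651 + 21830 = 51481)
c = 2704017/6713 (c = 2*201 + (1/49 + 110)/(27 + 110) = 402 + (5391/49)/137 = 402 + (1/137)*(5391/49) = 402 + 5391/6713 = 2704017/6713 ≈ 402.80)
c/w = (2704017/6713)/51481 = (2704017/6713)*(1/51481) = 2704017/345591953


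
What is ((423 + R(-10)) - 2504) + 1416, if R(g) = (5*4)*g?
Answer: -865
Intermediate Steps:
R(g) = 20*g
((423 + R(-10)) - 2504) + 1416 = ((423 + 20*(-10)) - 2504) + 1416 = ((423 - 200) - 2504) + 1416 = (223 - 2504) + 1416 = -2281 + 1416 = -865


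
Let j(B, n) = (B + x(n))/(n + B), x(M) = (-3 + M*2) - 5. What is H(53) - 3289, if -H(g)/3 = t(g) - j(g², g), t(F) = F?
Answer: -365165/106 ≈ -3445.0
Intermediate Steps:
x(M) = -8 + 2*M (x(M) = (-3 + 2*M) - 5 = -8 + 2*M)
j(B, n) = (-8 + B + 2*n)/(B + n) (j(B, n) = (B + (-8 + 2*n))/(n + B) = (-8 + B + 2*n)/(B + n))
H(g) = -3*g + 3*(-8 + g² + 2*g)/(g + g²) (H(g) = -3*(g - (-8 + g² + 2*g)/(g² + g)) = -3*(g - (-8 + g² + 2*g)/(g + g²)) = -3*g + 3*(-8 + g² + 2*g)/(g + g²))
H(53) - 3289 = 3*(-8 - 1*53³ + 2*53)/(53*(1 + 53)) - 3289 = 3*(1/53)*(-8 - 1*148877 + 106)/54 - 3289 = 3*(1/53)*(1/54)*(-8 - 148877 + 106) - 3289 = 3*(1/53)*(1/54)*(-148779) - 3289 = -16531/106 - 3289 = -365165/106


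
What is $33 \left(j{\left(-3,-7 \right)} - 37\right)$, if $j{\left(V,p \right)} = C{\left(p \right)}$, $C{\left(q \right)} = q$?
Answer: $-1452$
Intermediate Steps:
$j{\left(V,p \right)} = p$
$33 \left(j{\left(-3,-7 \right)} - 37\right) = 33 \left(-7 - 37\right) = 33 \left(-44\right) = -1452$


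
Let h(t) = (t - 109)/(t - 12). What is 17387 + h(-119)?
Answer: 2277925/131 ≈ 17389.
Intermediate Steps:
h(t) = (-109 + t)/(-12 + t)
17387 + h(-119) = 17387 + (-109 - 119)/(-12 - 119) = 17387 - 228/(-131) = 17387 - 1/131*(-228) = 17387 + 228/131 = 2277925/131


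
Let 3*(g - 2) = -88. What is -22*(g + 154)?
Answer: -8360/3 ≈ -2786.7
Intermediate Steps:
g = -82/3 (g = 2 + (⅓)*(-88) = 2 - 88/3 = -82/3 ≈ -27.333)
-22*(g + 154) = -22*(-82/3 + 154) = -22*380/3 = -8360/3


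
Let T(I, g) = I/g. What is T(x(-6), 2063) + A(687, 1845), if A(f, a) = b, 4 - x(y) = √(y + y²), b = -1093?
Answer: -2254855/2063 - √30/2063 ≈ -1093.0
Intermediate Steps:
x(y) = 4 - √(y + y²)
A(f, a) = -1093
T(x(-6), 2063) + A(687, 1845) = (4 - √(-6*(1 - 6)))/2063 - 1093 = (4 - √(-6*(-5)))*(1/2063) - 1093 = (4 - √30)*(1/2063) - 1093 = (4/2063 - √30/2063) - 1093 = -2254855/2063 - √30/2063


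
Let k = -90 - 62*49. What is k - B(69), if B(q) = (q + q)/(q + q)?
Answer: -3129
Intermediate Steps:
B(q) = 1 (B(q) = (2*q)/((2*q)) = (2*q)*(1/(2*q)) = 1)
k = -3128 (k = -90 - 3038 = -3128)
k - B(69) = -3128 - 1*1 = -3128 - 1 = -3129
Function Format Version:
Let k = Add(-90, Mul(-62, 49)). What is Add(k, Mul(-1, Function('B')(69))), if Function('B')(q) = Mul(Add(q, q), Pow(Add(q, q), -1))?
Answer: -3129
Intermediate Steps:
Function('B')(q) = 1 (Function('B')(q) = Mul(Mul(2, q), Pow(Mul(2, q), -1)) = Mul(Mul(2, q), Mul(Rational(1, 2), Pow(q, -1))) = 1)
k = -3128 (k = Add(-90, -3038) = -3128)
Add(k, Mul(-1, Function('B')(69))) = Add(-3128, Mul(-1, 1)) = Add(-3128, -1) = -3129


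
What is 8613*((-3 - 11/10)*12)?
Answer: -2118798/5 ≈ -4.2376e+5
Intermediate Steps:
8613*((-3 - 11/10)*12) = 8613*(-41/10*12) = 8613*(-246/5) = -2118798/5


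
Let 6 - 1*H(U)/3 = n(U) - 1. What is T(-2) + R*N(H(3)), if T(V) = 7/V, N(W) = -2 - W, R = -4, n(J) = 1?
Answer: 153/2 ≈ 76.500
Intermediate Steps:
H(U) = 18 (H(U) = 18 - 3*(1 - 1) = 18 - 3*0 = 18 + 0 = 18)
T(-2) + R*N(H(3)) = 7/(-2) - 4*(-2 - 1*18) = 7*(-1/2) - 4*(-2 - 18) = -7/2 - 4*(-20) = -7/2 + 80 = 153/2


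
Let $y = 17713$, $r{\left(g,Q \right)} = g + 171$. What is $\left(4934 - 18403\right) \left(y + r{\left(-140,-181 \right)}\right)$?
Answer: $-238993936$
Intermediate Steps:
$r{\left(g,Q \right)} = 171 + g$
$\left(4934 - 18403\right) \left(y + r{\left(-140,-181 \right)}\right) = \left(4934 - 18403\right) \left(17713 + \left(171 - 140\right)\right) = - 13469 \left(17713 + 31\right) = \left(-13469\right) 17744 = -238993936$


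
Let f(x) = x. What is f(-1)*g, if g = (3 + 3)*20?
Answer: -120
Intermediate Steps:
g = 120 (g = 6*20 = 120)
f(-1)*g = -1*120 = -120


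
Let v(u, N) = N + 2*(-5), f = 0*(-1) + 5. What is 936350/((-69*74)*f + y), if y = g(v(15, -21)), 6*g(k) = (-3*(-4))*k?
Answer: -468175/12796 ≈ -36.588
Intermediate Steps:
f = 5 (f = 0 + 5 = 5)
v(u, N) = -10 + N (v(u, N) = N - 10 = -10 + N)
g(k) = 2*k (g(k) = ((-3*(-4))*k)/6 = (12*k)/6 = 2*k)
y = -62 (y = 2*(-10 - 21) = 2*(-31) = -62)
936350/((-69*74)*f + y) = 936350/(-69*74*5 - 62) = 936350/(-5106*5 - 62) = 936350/(-25530 - 62) = 936350/(-25592) = 936350*(-1/25592) = -468175/12796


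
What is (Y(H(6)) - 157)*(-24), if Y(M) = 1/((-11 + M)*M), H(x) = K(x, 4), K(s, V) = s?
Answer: 18844/5 ≈ 3768.8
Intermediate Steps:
H(x) = x
Y(M) = 1/(M*(-11 + M))
(Y(H(6)) - 157)*(-24) = (1/(6*(-11 + 6)) - 157)*(-24) = ((⅙)/(-5) - 157)*(-24) = ((⅙)*(-⅕) - 157)*(-24) = (-1/30 - 157)*(-24) = -4711/30*(-24) = 18844/5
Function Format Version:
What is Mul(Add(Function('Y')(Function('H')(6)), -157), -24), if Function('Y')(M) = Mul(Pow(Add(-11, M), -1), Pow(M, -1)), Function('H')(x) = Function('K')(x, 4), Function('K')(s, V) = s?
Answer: Rational(18844, 5) ≈ 3768.8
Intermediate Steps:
Function('H')(x) = x
Function('Y')(M) = Mul(Pow(M, -1), Pow(Add(-11, M), -1))
Mul(Add(Function('Y')(Function('H')(6)), -157), -24) = Mul(Add(Mul(Pow(6, -1), Pow(Add(-11, 6), -1)), -157), -24) = Mul(Add(Mul(Rational(1, 6), Pow(-5, -1)), -157), -24) = Mul(Add(Mul(Rational(1, 6), Rational(-1, 5)), -157), -24) = Mul(Add(Rational(-1, 30), -157), -24) = Mul(Rational(-4711, 30), -24) = Rational(18844, 5)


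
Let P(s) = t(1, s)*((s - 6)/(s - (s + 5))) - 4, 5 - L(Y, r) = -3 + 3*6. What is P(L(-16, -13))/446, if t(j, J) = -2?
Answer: -26/1115 ≈ -0.023318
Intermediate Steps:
L(Y, r) = -10 (L(Y, r) = 5 - (-3 + 3*6) = 5 - (-3 + 18) = 5 - 1*15 = 5 - 15 = -10)
P(s) = -32/5 + 2*s/5 (P(s) = -2*(s - 6)/(s - (s + 5)) - 4 = -2*(-6 + s)/(s - (5 + s)) - 4 = -2*(-6 + s)/(s + (-5 - s)) - 4 = -2*(-6 + s)/(-5) - 4 = -2*(-6 + s)*(-1)/5 - 4 = -2*(6/5 - s/5) - 4 = (-12/5 + 2*s/5) - 4 = -32/5 + 2*s/5)
P(L(-16, -13))/446 = (-32/5 + (⅖)*(-10))/446 = (-32/5 - 4)*(1/446) = -52/5*1/446 = -26/1115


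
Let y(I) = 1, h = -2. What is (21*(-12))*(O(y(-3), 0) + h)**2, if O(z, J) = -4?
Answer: -9072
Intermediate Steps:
(21*(-12))*(O(y(-3), 0) + h)**2 = (21*(-12))*(-4 - 2)**2 = -252*(-6)**2 = -252*36 = -9072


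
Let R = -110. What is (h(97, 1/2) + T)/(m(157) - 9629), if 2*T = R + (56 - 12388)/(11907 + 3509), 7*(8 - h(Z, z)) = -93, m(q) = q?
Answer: 1840669/511071232 ≈ 0.0036016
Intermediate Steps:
h(Z, z) = 149/7 (h(Z, z) = 8 - ⅐*(-93) = 8 + 93/7 = 149/7)
T = -427023/7708 (T = (-110 + (56 - 12388)/(11907 + 3509))/2 = (-110 - 12332/15416)/2 = (-110 - 12332*1/15416)/2 = (-110 - 3083/3854)/2 = (½)*(-427023/3854) = -427023/7708 ≈ -55.400)
(h(97, 1/2) + T)/(m(157) - 9629) = (149/7 - 427023/7708)/(157 - 9629) = -1840669/53956/(-9472) = -1840669/53956*(-1/9472) = 1840669/511071232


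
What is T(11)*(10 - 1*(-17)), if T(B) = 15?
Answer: 405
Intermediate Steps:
T(11)*(10 - 1*(-17)) = 15*(10 - 1*(-17)) = 15*(10 + 17) = 15*27 = 405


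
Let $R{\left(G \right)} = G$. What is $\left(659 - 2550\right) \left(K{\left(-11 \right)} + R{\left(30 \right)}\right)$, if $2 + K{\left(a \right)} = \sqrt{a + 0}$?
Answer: $-52948 - 1891 i \sqrt{11} \approx -52948.0 - 6271.7 i$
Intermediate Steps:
$K{\left(a \right)} = -2 + \sqrt{a}$ ($K{\left(a \right)} = -2 + \sqrt{a + 0} = -2 + \sqrt{a}$)
$\left(659 - 2550\right) \left(K{\left(-11 \right)} + R{\left(30 \right)}\right) = \left(659 - 2550\right) \left(\left(-2 + \sqrt{-11}\right) + 30\right) = - 1891 \left(\left(-2 + i \sqrt{11}\right) + 30\right) = - 1891 \left(28 + i \sqrt{11}\right) = -52948 - 1891 i \sqrt{11}$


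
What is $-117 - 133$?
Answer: $-250$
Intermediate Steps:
$-117 - 133 = -250$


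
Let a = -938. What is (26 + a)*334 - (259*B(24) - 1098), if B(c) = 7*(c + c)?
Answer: -390534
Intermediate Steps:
B(c) = 14*c (B(c) = 7*(2*c) = 14*c)
(26 + a)*334 - (259*B(24) - 1098) = (26 - 938)*334 - (259*(14*24) - 1098) = -912*334 - (259*336 - 1098) = -304608 - (87024 - 1098) = -304608 - 1*85926 = -304608 - 85926 = -390534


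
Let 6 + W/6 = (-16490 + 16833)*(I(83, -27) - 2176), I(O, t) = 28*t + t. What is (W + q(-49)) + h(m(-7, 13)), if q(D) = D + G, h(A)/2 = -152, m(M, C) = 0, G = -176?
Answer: -6090187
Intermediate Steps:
h(A) = -304 (h(A) = 2*(-152) = -304)
I(O, t) = 29*t
q(D) = -176 + D (q(D) = D - 176 = -176 + D)
W = -6089658 (W = -36 + 6*((-16490 + 16833)*(29*(-27) - 2176)) = -36 + 6*(343*(-783 - 2176)) = -36 + 6*(343*(-2959)) = -36 + 6*(-1014937) = -36 - 6089622 = -6089658)
(W + q(-49)) + h(m(-7, 13)) = (-6089658 + (-176 - 49)) - 304 = (-6089658 - 225) - 304 = -6089883 - 304 = -6090187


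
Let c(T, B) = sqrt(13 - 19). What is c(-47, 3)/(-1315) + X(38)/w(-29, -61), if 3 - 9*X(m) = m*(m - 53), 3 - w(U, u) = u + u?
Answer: 191/375 - I*sqrt(6)/1315 ≈ 0.50933 - 0.0018627*I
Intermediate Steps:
w(U, u) = 3 - 2*u (w(U, u) = 3 - (u + u) = 3 - 2*u)
c(T, B) = I*sqrt(6) (c(T, B) = sqrt(-6) = I*sqrt(6))
X(m) = 1/3 - m*(-53 + m)/9 (X(m) = 1/3 - m*(m - 53)/9 = 1/3 - m*(-53 + m)/9)
c(-47, 3)/(-1315) + X(38)/w(-29, -61) = (I*sqrt(6))/(-1315) + (1/3 - 1/9*38**2 + (53/9)*38)/(3 - 2*(-61)) = (I*sqrt(6))*(-1/1315) + (1/3 - 1/9*1444 + 2014/9)/(3 + 122) = -I*sqrt(6)/1315 + (1/3 - 1444/9 + 2014/9)/125 = -I*sqrt(6)/1315 + (191/3)*(1/125) = -I*sqrt(6)/1315 + 191/375 = 191/375 - I*sqrt(6)/1315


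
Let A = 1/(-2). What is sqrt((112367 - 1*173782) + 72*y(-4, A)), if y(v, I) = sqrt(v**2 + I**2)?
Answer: sqrt(-61415 + 36*sqrt(65)) ≈ 247.23*I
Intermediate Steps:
A = -1/2 ≈ -0.50000
y(v, I) = sqrt(I**2 + v**2)
sqrt((112367 - 1*173782) + 72*y(-4, A)) = sqrt((112367 - 1*173782) + 72*sqrt((-1/2)**2 + (-4)**2)) = sqrt((112367 - 173782) + 72*sqrt(1/4 + 16)) = sqrt(-61415 + 72*sqrt(65/4)) = sqrt(-61415 + 72*(sqrt(65)/2)) = sqrt(-61415 + 36*sqrt(65))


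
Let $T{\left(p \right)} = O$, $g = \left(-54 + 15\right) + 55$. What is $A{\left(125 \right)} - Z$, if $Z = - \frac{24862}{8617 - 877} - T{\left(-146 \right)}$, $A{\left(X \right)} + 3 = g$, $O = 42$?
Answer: $\frac{225281}{3870} \approx 58.212$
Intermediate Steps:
$g = 16$ ($g = -39 + 55 = 16$)
$A{\left(X \right)} = 13$ ($A{\left(X \right)} = -3 + 16 = 13$)
$T{\left(p \right)} = 42$
$Z = - \frac{174971}{3870}$ ($Z = - \frac{24862}{8617 - 877} - 42 = - \frac{24862}{7740} - 42 = \left(-24862\right) \frac{1}{7740} - 42 = - \frac{12431}{3870} - 42 = - \frac{174971}{3870} \approx -45.212$)
$A{\left(125 \right)} - Z = 13 - - \frac{174971}{3870} = 13 + \frac{174971}{3870} = \frac{225281}{3870}$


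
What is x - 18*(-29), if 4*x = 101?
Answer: 2189/4 ≈ 547.25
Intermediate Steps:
x = 101/4 (x = (¼)*101 = 101/4 ≈ 25.250)
x - 18*(-29) = 101/4 - 18*(-29) = 101/4 + 522 = 2189/4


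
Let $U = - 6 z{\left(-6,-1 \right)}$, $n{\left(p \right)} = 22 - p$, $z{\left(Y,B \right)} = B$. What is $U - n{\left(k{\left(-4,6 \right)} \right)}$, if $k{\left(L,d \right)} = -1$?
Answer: $-17$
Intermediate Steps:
$U = 6$ ($U = \left(-6\right) \left(-1\right) = 6$)
$U - n{\left(k{\left(-4,6 \right)} \right)} = 6 - \left(22 - -1\right) = 6 - \left(22 + 1\right) = 6 - 23 = -17$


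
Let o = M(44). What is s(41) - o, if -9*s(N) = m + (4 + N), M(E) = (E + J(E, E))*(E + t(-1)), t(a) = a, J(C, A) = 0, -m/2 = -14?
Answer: -17101/9 ≈ -1900.1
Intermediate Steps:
m = 28 (m = -2*(-14) = 28)
M(E) = E*(-1 + E) (M(E) = (E + 0)*(E - 1) = E*(-1 + E))
s(N) = -32/9 - N/9 (s(N) = -(28 + (4 + N))/9 = -(32 + N)/9 = -32/9 - N/9)
o = 1892 (o = 44*(-1 + 44) = 44*43 = 1892)
s(41) - o = (-32/9 - ⅑*41) - 1*1892 = (-32/9 - 41/9) - 1892 = -73/9 - 1892 = -17101/9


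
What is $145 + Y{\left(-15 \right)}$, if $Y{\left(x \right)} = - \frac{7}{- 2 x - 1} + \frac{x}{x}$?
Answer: $\frac{4227}{29} \approx 145.76$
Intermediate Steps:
$Y{\left(x \right)} = 1 - \frac{7}{-1 - 2 x}$ ($Y{\left(x \right)} = - \frac{7}{-1 - 2 x} + 1 = 1 - \frac{7}{-1 - 2 x}$)
$145 + Y{\left(-15 \right)} = 145 + \frac{2 \left(4 - 15\right)}{1 + 2 \left(-15\right)} = 145 + 2 \frac{1}{1 - 30} \left(-11\right) = 145 + 2 \frac{1}{-29} \left(-11\right) = 145 + 2 \left(- \frac{1}{29}\right) \left(-11\right) = 145 + \frac{22}{29} = \frac{4227}{29}$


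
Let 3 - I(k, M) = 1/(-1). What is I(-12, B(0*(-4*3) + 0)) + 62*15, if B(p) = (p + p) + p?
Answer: 934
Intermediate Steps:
B(p) = 3*p (B(p) = 2*p + p = 3*p)
I(k, M) = 4 (I(k, M) = 3 - 1/(-1) = 3 - 1*(-1) = 3 + 1 = 4)
I(-12, B(0*(-4*3) + 0)) + 62*15 = 4 + 62*15 = 4 + 930 = 934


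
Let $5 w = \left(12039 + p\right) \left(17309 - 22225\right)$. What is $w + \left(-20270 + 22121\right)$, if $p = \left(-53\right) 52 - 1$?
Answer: $- \frac{45621057}{5} \approx -9.1242 \cdot 10^{6}$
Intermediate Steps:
$p = -2757$ ($p = -2756 - 1 = -2757$)
$w = - \frac{45630312}{5}$ ($w = \frac{\left(12039 - 2757\right) \left(17309 - 22225\right)}{5} = \frac{9282 \left(-4916\right)}{5} = \frac{1}{5} \left(-45630312\right) = - \frac{45630312}{5} \approx -9.1261 \cdot 10^{6}$)
$w + \left(-20270 + 22121\right) = - \frac{45630312}{5} + \left(-20270 + 22121\right) = - \frac{45630312}{5} + 1851 = - \frac{45621057}{5}$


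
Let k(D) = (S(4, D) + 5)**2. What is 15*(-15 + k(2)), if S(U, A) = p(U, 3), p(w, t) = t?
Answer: 735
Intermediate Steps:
S(U, A) = 3
k(D) = 64 (k(D) = (3 + 5)**2 = 8**2 = 64)
15*(-15 + k(2)) = 15*(-15 + 64) = 15*49 = 735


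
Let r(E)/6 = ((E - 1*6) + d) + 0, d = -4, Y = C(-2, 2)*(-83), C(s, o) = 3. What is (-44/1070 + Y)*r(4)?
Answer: 4796532/535 ≈ 8965.5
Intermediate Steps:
Y = -249 (Y = 3*(-83) = -249)
r(E) = -60 + 6*E (r(E) = 6*(((E - 1*6) - 4) + 0) = 6*(((E - 6) - 4) + 0) = 6*(((-6 + E) - 4) + 0) = 6*((-10 + E) + 0) = 6*(-10 + E) = -60 + 6*E)
(-44/1070 + Y)*r(4) = (-44/1070 - 249)*(-60 + 6*4) = (-44*1/1070 - 249)*(-60 + 24) = (-22/535 - 249)*(-36) = -133237/535*(-36) = 4796532/535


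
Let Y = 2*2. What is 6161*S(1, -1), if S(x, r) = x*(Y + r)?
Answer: 18483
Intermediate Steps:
Y = 4
S(x, r) = x*(4 + r)
6161*S(1, -1) = 6161*(1*(4 - 1)) = 6161*(1*3) = 6161*3 = 18483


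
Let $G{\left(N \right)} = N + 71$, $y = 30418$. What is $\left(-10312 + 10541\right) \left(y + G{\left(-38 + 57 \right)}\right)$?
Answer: $6986332$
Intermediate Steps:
$G{\left(N \right)} = 71 + N$
$\left(-10312 + 10541\right) \left(y + G{\left(-38 + 57 \right)}\right) = \left(-10312 + 10541\right) \left(30418 + \left(71 + \left(-38 + 57\right)\right)\right) = 229 \left(30418 + \left(71 + 19\right)\right) = 229 \left(30418 + 90\right) = 229 \cdot 30508 = 6986332$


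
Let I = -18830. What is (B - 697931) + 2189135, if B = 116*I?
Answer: -693076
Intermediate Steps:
B = -2184280 (B = 116*(-18830) = -2184280)
(B - 697931) + 2189135 = (-2184280 - 697931) + 2189135 = -2882211 + 2189135 = -693076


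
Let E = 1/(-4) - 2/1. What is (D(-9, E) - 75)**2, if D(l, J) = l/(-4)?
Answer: 84681/16 ≈ 5292.6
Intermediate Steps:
E = -9/4 (E = 1*(-1/4) - 2*1 = -1/4 - 2 = -9/4 ≈ -2.2500)
D(l, J) = -l/4 (D(l, J) = l*(-1/4) = -l/4)
(D(-9, E) - 75)**2 = (-1/4*(-9) - 75)**2 = (9/4 - 75)**2 = (-291/4)**2 = 84681/16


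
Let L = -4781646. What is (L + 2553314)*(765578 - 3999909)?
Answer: 7207163265892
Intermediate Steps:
(L + 2553314)*(765578 - 3999909) = (-4781646 + 2553314)*(765578 - 3999909) = -2228332*(-3234331) = 7207163265892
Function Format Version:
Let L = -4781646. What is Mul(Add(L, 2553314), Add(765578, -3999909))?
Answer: 7207163265892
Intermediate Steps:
Mul(Add(L, 2553314), Add(765578, -3999909)) = Mul(Add(-4781646, 2553314), Add(765578, -3999909)) = Mul(-2228332, -3234331) = 7207163265892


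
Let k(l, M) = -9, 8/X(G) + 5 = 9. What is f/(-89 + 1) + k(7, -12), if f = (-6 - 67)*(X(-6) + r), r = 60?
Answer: 1867/44 ≈ 42.432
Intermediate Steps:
X(G) = 2 (X(G) = 8/(-5 + 9) = 8/4 = 8*(¼) = 2)
f = -4526 (f = (-6 - 67)*(2 + 60) = -73*62 = -4526)
f/(-89 + 1) + k(7, -12) = -4526/(-89 + 1) - 9 = -4526/(-88) - 9 = -4526*(-1/88) - 9 = 2263/44 - 9 = 1867/44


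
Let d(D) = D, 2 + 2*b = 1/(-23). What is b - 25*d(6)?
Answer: -6947/46 ≈ -151.02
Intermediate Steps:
b = -47/46 (b = -1 + (1/(-23))/2 = -1 + (1*(-1/23))/2 = -1 + (½)*(-1/23) = -1 - 1/46 = -47/46 ≈ -1.0217)
b - 25*d(6) = -47/46 - 25*6 = -47/46 - 150 = -6947/46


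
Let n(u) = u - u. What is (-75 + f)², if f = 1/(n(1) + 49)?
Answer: 13498276/2401 ≈ 5621.9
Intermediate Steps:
n(u) = 0
f = 1/49 (f = 1/(0 + 49) = 1/49 ≈ 0.020408)
(-75 + f)² = (-75 + 1/49)² = (-3674/49)² = 13498276/2401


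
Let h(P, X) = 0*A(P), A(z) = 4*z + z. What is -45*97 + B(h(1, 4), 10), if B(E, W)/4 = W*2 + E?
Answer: -4285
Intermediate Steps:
A(z) = 5*z
h(P, X) = 0 (h(P, X) = 0*(5*P) = 0)
B(E, W) = 4*E + 8*W (B(E, W) = 4*(W*2 + E) = 4*(2*W + E) = 4*(E + 2*W) = 4*E + 8*W)
-45*97 + B(h(1, 4), 10) = -45*97 + (4*0 + 8*10) = -4365 + (0 + 80) = -4365 + 80 = -4285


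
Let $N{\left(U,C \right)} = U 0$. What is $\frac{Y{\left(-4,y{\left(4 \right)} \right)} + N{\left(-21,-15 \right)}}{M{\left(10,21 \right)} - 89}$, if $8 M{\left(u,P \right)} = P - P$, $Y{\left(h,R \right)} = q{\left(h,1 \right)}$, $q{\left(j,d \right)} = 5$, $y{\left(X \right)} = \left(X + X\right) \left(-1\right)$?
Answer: $- \frac{5}{89} \approx -0.05618$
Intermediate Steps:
$y{\left(X \right)} = - 2 X$ ($y{\left(X \right)} = 2 X \left(-1\right) = - 2 X$)
$Y{\left(h,R \right)} = 5$
$N{\left(U,C \right)} = 0$
$M{\left(u,P \right)} = 0$ ($M{\left(u,P \right)} = \frac{P - P}{8} = \frac{1}{8} \cdot 0 = 0$)
$\frac{Y{\left(-4,y{\left(4 \right)} \right)} + N{\left(-21,-15 \right)}}{M{\left(10,21 \right)} - 89} = \frac{5 + 0}{0 - 89} = \frac{5}{-89} = 5 \left(- \frac{1}{89}\right) = - \frac{5}{89}$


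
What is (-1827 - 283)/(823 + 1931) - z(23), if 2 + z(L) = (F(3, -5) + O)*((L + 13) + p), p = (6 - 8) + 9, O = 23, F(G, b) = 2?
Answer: -1478576/1377 ≈ -1073.8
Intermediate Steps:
p = 7 (p = -2 + 9 = 7)
z(L) = 498 + 25*L (z(L) = -2 + (2 + 23)*((L + 13) + 7) = -2 + 25*((13 + L) + 7) = -2 + 25*(20 + L) = -2 + (500 + 25*L) = 498 + 25*L)
(-1827 - 283)/(823 + 1931) - z(23) = (-1827 - 283)/(823 + 1931) - (498 + 25*23) = -2110/2754 - (498 + 575) = -2110*1/2754 - 1*1073 = -1055/1377 - 1073 = -1478576/1377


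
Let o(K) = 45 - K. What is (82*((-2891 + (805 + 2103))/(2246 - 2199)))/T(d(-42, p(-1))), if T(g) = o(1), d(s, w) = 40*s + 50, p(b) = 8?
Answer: 697/1034 ≈ 0.67408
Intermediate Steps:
d(s, w) = 50 + 40*s
T(g) = 44 (T(g) = 45 - 1*1 = 45 - 1 = 44)
(82*((-2891 + (805 + 2103))/(2246 - 2199)))/T(d(-42, p(-1))) = (82*((-2891 + (805 + 2103))/(2246 - 2199)))/44 = (82*((-2891 + 2908)/47))*(1/44) = (82*(17*(1/47)))*(1/44) = (82*(17/47))*(1/44) = (1394/47)*(1/44) = 697/1034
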